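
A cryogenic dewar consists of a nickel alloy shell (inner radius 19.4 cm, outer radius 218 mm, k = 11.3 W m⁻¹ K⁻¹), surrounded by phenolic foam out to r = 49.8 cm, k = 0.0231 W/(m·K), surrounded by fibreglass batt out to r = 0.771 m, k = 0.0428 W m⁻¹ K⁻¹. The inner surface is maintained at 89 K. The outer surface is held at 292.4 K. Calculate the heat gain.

Q = 19.9 W

Treat each layer as a resistance in series:
  R_nickel alloy = (1/0.194 − 1/0.218)/(4πk) = 0.5675/(4π·11.3) = 0.003996 K/W
  R_phenolic foam = (1/0.218 − 1/0.498)/(4πk) = 2.579/(4π·0.0231) = 8.885 K/W
  R_fibreglass batt = (1/0.498 − 1/0.771)/(4πk) = 0.7110/(4π·0.0428) = 1.322 K/W
ΣR = 0.003996 + 8.885 + 1.322 = 10.21 K/W
Q = ΔT/ΣR = (89 K − 292.4 K)/10.21 = -19.9 W
(Negative Q ⇒ heat flows inward; heat gain = 19.9 W.)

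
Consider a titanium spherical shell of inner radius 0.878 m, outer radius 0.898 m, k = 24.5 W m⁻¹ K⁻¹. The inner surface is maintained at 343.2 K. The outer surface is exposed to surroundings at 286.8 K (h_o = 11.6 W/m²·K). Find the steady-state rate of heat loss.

Q = 6570 W

Series thermal resistances, inner to outer:
  R_titanium = (1/0.878 − 1/0.898)/(4πk) = 0.02537/(4π·24.5) = 8.239×10^-5 K/W
  R_conv,out = 1/(4πr²h) = 1/(4π·0.898²·11.6) = 0.008507 K/W
ΣR = 8.239×10^-5 + 0.008507 = 0.008589 K/W
Q = ΔT/ΣR = (343.2 K − 286.8 K)/0.008589 = 6570 W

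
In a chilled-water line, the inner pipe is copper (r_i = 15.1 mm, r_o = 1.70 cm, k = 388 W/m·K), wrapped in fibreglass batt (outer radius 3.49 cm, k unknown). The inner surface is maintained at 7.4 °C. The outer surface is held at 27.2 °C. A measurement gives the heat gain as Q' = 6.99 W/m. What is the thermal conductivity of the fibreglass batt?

ΣR = ΔT/Q' = |7.4 − 27.2|/6.99 = 2.833 m·K/W
Known resistances:
  R'_copper = ln(0.0170/0.0151)/(2πk) = 0.1185/(2π·388) = 4.862×10^-5 m·K/W
R_fibreglass batt = ΣR − ΣR_known = 2.833 − 4.862×10^-5 = 2.833 m·K/W
ln(r₂/r₁)/(2πk) = 2.833 ⇒ k = 0.7193/(2π·2.833) = 0.0404 W/m·K

k = 0.0404 W/m·K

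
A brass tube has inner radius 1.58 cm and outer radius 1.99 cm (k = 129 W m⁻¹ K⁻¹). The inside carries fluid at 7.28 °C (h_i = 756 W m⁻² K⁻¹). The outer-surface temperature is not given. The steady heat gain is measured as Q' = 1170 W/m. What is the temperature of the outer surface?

T_out = 23.2 °C

Sum the resistances:
  R'_conv,in = 1/(2πr h) = 1/(2π·0.0158·756) = 0.01332 m·K/W
  R'_brass = ln(0.0199/0.0158)/(2πk) = 0.2307/(2π·129) = 2.846×10^-4 m·K/W
ΣR = 0.01361 m·K/W
ΔT = Q'·ΣR = 1170 × 0.01361 = 15.92 K
Heat flows inward, so T_out = T_in + ΔT = 7.28 + 15.92 = 23.2 °C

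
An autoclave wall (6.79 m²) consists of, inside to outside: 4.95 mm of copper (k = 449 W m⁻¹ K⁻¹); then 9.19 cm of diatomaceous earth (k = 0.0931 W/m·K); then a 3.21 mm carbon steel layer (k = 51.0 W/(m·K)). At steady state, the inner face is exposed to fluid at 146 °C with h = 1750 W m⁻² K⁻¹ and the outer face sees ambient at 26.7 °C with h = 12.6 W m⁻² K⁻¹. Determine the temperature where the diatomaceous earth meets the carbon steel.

Treat each layer as a resistance in series:
  R_conv,in = 1/(hA) = 1/(1750·6.79) = 8.416×10^-5 K/W
  R_copper = L/(kA) = 0.00495/(449·6.79) = 1.624×10^-6 K/W
  R_diatomaceous earth = L/(kA) = 0.0919/(0.0931·6.79) = 0.1454 K/W
  R_carbon steel = L/(kA) = 0.00321/(51.0·6.79) = 9.270×10^-6 K/W
  R_conv,out = 1/(hA) = 1/(12.6·6.79) = 0.01169 K/W
ΣR = 8.416×10^-5 + 1.624×10^-6 + 0.1454 + 9.270×10^-6 + 0.01169 = 0.1572 K/W
Q = ΔT/ΣR = (146 °C − 26.7 °C)/0.1572 = 758.9 W
From the inner boundary to the diatomaceous earth/carbon steel interface, ΣR_partial = 0.1455 K/W.
T_interface = T_in − Q·ΣR_partial = 146 °C − (758.9)(0.1455) = 35.6 °C

T = 35.6 °C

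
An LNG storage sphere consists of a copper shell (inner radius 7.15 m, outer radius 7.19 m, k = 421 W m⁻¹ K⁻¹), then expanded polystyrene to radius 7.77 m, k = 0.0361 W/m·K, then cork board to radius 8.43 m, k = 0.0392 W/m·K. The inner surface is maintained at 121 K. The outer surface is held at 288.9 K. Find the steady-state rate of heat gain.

Q = 3870 W

Series thermal resistances, inner to outer:
  R_copper = (1/7.15 − 1/7.19)/(4πk) = 7.781×10^-4/(4π·421) = 1.471×10^-7 K/W
  R_expanded polystyrene = (1/7.19 − 1/7.77)/(4πk) = 0.01038/(4π·0.0361) = 0.02289 K/W
  R_cork board = (1/7.77 − 1/8.43)/(4πk) = 0.01008/(4π·0.0392) = 0.02045 K/W
ΣR = 1.471×10^-7 + 0.02289 + 0.02045 = 0.04334 K/W
Q = ΔT/ΣR = (121 K − 288.9 K)/0.04334 = -3870 W
(Negative Q ⇒ heat flows inward; heat gain = 3870 W.)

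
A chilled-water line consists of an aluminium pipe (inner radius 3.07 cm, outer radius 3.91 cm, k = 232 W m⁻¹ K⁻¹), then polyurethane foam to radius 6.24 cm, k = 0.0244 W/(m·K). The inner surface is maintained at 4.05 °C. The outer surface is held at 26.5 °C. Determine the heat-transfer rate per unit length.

Q' = 7.36 W/m

Series thermal resistances, inner to outer:
  R'_aluminium = ln(0.0391/0.0307)/(2πk) = 0.2419/(2π·232) = 1.659×10^-4 m·K/W
  R'_polyurethane foam = ln(0.0624/0.0391)/(2πk) = 0.4674/(2π·0.0244) = 3.049 m·K/W
ΣR = 1.659×10^-4 + 3.049 = 3.049 m·K/W
Q' = ΔT/ΣR = (4.05 °C − 26.5 °C)/3.049 = -7.36 W/m
(Negative Q' ⇒ heat flows inward; heat gain = 7.36 W/m.)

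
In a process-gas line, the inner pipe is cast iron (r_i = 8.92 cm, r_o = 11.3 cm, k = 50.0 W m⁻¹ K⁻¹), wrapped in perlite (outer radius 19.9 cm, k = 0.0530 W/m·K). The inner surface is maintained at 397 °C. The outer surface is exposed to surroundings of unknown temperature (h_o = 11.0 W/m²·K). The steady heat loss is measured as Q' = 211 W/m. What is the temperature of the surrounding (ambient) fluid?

Series resistances:
  R'_cast iron = ln(0.113/0.0892)/(2πk) = 0.2365/(2π·50.0) = 7.528×10^-4 m·K/W
  R'_perlite = ln(0.199/0.113)/(2πk) = 0.5659/(2π·0.0530) = 1.699 m·K/W
  R'_conv,out = 1/(2πr h) = 1/(2π·0.199·11.0) = 0.07271 m·K/W
ΣR = 1.773 m·K/W
ΔT = Q'·ΣR = 211 × 1.773 = 374.1 K
Heat flows outward, so T_out = T_in − ΔT = 397 − 374.1 = 22.9 °C

T_out = 22.9 °C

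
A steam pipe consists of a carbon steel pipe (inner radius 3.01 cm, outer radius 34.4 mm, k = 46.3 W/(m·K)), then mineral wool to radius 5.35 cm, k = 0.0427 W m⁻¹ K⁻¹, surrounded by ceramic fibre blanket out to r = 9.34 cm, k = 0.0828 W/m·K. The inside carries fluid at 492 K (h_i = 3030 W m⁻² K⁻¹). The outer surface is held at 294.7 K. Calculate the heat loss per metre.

Resistance network (inner→outer):
  R'_conv,in = 1/(2πr h) = 1/(2π·0.0301·3030) = 0.001745 m·K/W
  R'_carbon steel = ln(0.0344/0.0301)/(2πk) = 0.1335/(2π·46.3) = 4.590×10^-4 m·K/W
  R'_mineral wool = ln(0.0535/0.0344)/(2πk) = 0.4416/(2π·0.0427) = 1.646 m·K/W
  R'_ceramic fibre blanket = ln(0.0934/0.0535)/(2πk) = 0.5572/(2π·0.0828) = 1.071 m·K/W
ΣR = 0.001745 + 4.590×10^-4 + 1.646 + 1.071 = 2.719 m·K/W
Q' = ΔT/ΣR = (492 K − 294.7 K)/2.719 = 72.6 W/m

Q' = 72.6 W/m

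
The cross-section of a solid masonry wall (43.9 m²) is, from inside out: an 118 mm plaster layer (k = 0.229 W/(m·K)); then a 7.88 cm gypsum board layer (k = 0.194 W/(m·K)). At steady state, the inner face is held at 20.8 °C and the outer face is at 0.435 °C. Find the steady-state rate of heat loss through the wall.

Series thermal resistances, inner to outer:
  R_plaster = L/(kA) = 0.118/(0.229·43.9) = 0.01174 K/W
  R_gypsum board = L/(kA) = 0.0788/(0.194·43.9) = 0.009253 K/W
ΣR = 0.01174 + 0.009253 = 0.02099 K/W
Q = ΔT/ΣR = (20.8 °C − 0.435 °C)/0.02099 = 970 W

Q = 970 W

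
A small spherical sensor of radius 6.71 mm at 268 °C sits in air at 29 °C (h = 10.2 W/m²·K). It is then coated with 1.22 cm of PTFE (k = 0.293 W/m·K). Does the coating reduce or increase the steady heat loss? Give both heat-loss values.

Critical radius for a sphere: r_cr = 2k/h = 0.0575 m = 5.75 cm.
Outer radius after coating: r₂ = 0.00671 + 0.0122 = 0.01891 m.
Since r₁ < r_cr and r₂ ≤ r_cr, the coating moves toward the maximum at r_cr — heat loss rises.
Bare: R = 1/(4πr₁²h) = 173.3 K/W; Q = 239/173.3 = 1.38 W.
Coated: R = R_cond + R_conv = 47.93 K/W; Q = 239/47.93 = 4.99 W.

increases: 1.38 → 4.99 W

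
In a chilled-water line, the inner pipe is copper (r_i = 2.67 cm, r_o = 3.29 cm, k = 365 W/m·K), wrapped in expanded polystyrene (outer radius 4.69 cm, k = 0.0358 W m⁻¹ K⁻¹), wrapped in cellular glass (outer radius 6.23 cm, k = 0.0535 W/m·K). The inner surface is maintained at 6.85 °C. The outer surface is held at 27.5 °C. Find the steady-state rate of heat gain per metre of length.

Q' = 8.53 W/m

Resistance network (inner→outer):
  R'_copper = ln(0.0329/0.0267)/(2πk) = 0.2088/(2π·365) = 9.105×10^-5 m·K/W
  R'_expanded polystyrene = ln(0.0469/0.0329)/(2πk) = 0.3545/(2π·0.0358) = 1.576 m·K/W
  R'_cellular glass = ln(0.0623/0.0469)/(2πk) = 0.2839/(2π·0.0535) = 0.8447 m·K/W
ΣR = 9.105×10^-5 + 1.576 + 0.8447 = 2.421 m·K/W
Q' = ΔT/ΣR = (6.85 °C − 27.5 °C)/2.421 = -8.53 W/m
(Negative Q' ⇒ heat flows inward; heat gain = 8.53 W/m.)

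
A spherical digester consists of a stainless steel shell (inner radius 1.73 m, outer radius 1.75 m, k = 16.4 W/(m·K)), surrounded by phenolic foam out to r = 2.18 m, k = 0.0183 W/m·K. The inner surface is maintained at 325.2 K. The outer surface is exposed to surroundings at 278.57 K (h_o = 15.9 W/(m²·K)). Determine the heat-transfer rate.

Treat each layer as a resistance in series:
  R_stainless steel = (1/1.73 − 1/1.75)/(4πk) = 0.006606/(4π·16.4) = 3.205×10^-5 K/W
  R_phenolic foam = (1/1.75 − 1/2.18)/(4πk) = 0.1127/(4π·0.0183) = 0.4901 K/W
  R_conv,out = 1/(4πr²h) = 1/(4π·2.18²·15.9) = 0.001053 K/W
ΣR = 3.205×10^-5 + 0.4901 + 0.001053 = 0.4912 K/W
Q = ΔT/ΣR = (325.2 K − 278.57 K)/0.4912 = 94.9 W

Q = 94.9 W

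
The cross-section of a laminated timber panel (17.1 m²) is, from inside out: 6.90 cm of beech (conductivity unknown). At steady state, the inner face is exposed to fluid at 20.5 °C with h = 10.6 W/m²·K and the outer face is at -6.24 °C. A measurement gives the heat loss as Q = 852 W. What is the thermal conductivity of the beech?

ΣR = ΔT/Q = |20.5 − -6.24|/852 = 0.03138 K/W
Known resistances:
  R_conv,in = 1/(hA) = 1/(10.6·17.1) = 0.005517 K/W
R_beech = ΣR − ΣR_known = 0.03138 − 0.005517 = 0.02586 K/W
L/(kA) = 0.02586 ⇒ k = 0.0690/(0.02586·17.1) = 0.156 W/m·K

k = 0.156 W/m·K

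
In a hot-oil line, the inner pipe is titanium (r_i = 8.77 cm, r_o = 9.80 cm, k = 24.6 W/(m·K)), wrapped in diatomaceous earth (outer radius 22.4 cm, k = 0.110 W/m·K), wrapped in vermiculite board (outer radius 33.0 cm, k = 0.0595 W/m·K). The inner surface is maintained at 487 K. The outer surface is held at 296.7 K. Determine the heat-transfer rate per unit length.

Q' = 85.2 W/m

Treat each layer as a resistance in series:
  R'_titanium = ln(0.0980/0.0877)/(2πk) = 0.1110/(2π·24.6) = 7.184×10^-4 m·K/W
  R'_diatomaceous earth = ln(0.224/0.0980)/(2πk) = 0.8267/(2π·0.110) = 1.196 m·K/W
  R'_vermiculite board = ln(0.330/0.224)/(2πk) = 0.3874/(2π·0.0595) = 1.036 m·K/W
ΣR = 7.184×10^-4 + 1.196 + 1.036 = 2.233 m·K/W
Q' = ΔT/ΣR = (487 K − 296.7 K)/2.233 = 85.2 W/m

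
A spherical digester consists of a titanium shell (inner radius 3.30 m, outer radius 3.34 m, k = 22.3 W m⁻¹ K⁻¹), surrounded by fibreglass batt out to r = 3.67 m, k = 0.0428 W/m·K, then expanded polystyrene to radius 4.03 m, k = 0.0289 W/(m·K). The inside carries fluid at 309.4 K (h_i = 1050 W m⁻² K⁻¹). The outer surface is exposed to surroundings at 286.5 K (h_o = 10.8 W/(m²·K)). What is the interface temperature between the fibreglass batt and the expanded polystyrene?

Resistance network (inner→outer):
  R_conv,in = 1/(4πr²h) = 1/(4π·3.30²·1050) = 6.959×10^-6 K/W
  R_titanium = (1/3.30 − 1/3.34)/(4πk) = 0.003629/(4π·22.3) = 1.295×10^-5 K/W
  R_fibreglass batt = (1/3.34 − 1/3.67)/(4πk) = 0.02692/(4π·0.0428) = 0.05006 K/W
  R_expanded polystyrene = (1/3.67 − 1/4.03)/(4πk) = 0.02434/(4π·0.0289) = 0.06702 K/W
  R_conv,out = 1/(4πr²h) = 1/(4π·4.03²·10.8) = 4.537×10^-4 K/W
ΣR = 6.959×10^-6 + 1.295×10^-5 + 0.05006 + 0.06702 + 4.537×10^-4 = 0.1176 K/W
Q = ΔT/ΣR = (309.4 K − 286.5 K)/0.1176 = 194.7 W
From the inner boundary to the fibreglass batt/expanded polystyrene interface, ΣR_partial = 0.05008 K/W.
T_interface = T_in − Q·ΣR_partial = 309.4 K − (194.7)(0.05008) = 299.6 K

T = 299.6 K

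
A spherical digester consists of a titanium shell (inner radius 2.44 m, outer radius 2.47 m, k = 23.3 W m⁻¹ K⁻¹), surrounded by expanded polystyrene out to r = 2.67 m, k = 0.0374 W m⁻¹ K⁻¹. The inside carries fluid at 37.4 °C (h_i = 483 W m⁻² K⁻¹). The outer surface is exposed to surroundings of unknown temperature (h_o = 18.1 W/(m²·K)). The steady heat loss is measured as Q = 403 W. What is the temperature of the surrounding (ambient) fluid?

T_out = 11.1 °C

Series resistances:
  R_conv,in = 1/(4πr²h) = 1/(4π·2.44²·483) = 2.767×10^-5 K/W
  R_titanium = (1/2.44 − 1/2.47)/(4πk) = 0.004978/(4π·23.3) = 1.700×10^-5 K/W
  R_expanded polystyrene = (1/2.47 − 1/2.67)/(4πk) = 0.03033/(4π·0.0374) = 0.06453 K/W
  R_conv,out = 1/(4πr²h) = 1/(4π·2.67²·18.1) = 6.167×10^-4 K/W
ΣR = 0.06519 K/W
ΔT = Q·ΣR = 403 × 0.06519 = 26.27 K
Heat flows outward, so T_out = T_in − ΔT = 37.4 − 26.27 = 11.1 °C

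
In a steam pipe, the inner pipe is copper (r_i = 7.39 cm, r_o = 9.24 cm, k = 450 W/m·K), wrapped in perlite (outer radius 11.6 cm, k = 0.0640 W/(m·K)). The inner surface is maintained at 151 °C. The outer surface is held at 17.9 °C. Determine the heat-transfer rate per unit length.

Q' = 235 W/m

Resistance network (inner→outer):
  R'_copper = ln(0.0924/0.0739)/(2πk) = 0.2234/(2π·450) = 7.902×10^-5 m·K/W
  R'_perlite = ln(0.116/0.0924)/(2πk) = 0.2275/(2π·0.0640) = 0.5657 m·K/W
ΣR = 7.902×10^-5 + 0.5657 = 0.5658 m·K/W
Q' = ΔT/ΣR = (151 °C − 17.9 °C)/0.5658 = 235 W/m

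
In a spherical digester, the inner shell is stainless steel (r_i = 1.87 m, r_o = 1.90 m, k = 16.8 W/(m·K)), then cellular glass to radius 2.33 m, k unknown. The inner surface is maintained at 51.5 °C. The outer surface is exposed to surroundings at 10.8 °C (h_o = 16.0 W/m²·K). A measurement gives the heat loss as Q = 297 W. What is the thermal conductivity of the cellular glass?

ΣR = ΔT/Q = |51.5 − 10.8|/297 = 0.1370 K/W
Known resistances:
  R_stainless steel = (1/1.87 − 1/1.90)/(4πk) = 0.008444/(4π·16.8) = 4.000×10^-5 K/W
  R_conv,out = 1/(4πr²h) = 1/(4π·2.33²·16.0) = 9.161×10^-4 K/W
R_cellular glass = ΣR − ΣR_known = 0.1370 − 9.561×10^-4 = 0.1360 K/W
(1/r₁−1/r₂)/(4πk) = 0.1360 ⇒ k = 0.09713/(4π·0.1360) = 0.0568 W/m·K

k = 0.0568 W/m·K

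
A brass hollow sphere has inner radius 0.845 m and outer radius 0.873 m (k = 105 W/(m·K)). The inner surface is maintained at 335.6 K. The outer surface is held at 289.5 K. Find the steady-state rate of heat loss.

Q = 4πk·ΔT/(1/r₁ − 1/r₂) = 4π × 105 × 46.1 / (1/0.845 − 1/0.873) = 1.60×10^6 W

Q = 1.60×10^6 W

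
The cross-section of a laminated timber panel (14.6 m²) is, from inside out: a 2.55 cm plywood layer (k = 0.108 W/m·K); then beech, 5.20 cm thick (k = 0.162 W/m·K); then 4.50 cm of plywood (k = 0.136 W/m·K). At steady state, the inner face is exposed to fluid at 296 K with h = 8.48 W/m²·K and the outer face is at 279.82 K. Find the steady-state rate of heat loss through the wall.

Q = 235 W

Treat each layer as a resistance in series:
  R_conv,in = 1/(hA) = 1/(8.48·14.6) = 0.008077 K/W
  R_plywood = L/(kA) = 0.0255/(0.108·14.6) = 0.01617 K/W
  R_beech = L/(kA) = 0.0520/(0.162·14.6) = 0.02199 K/W
  R_plywood = L/(kA) = 0.0450/(0.136·14.6) = 0.02266 K/W
ΣR = 0.008077 + 0.01617 + 0.02199 + 0.02266 = 0.06890 K/W
Q = ΔT/ΣR = (296 K − 279.82 K)/0.06890 = 235 W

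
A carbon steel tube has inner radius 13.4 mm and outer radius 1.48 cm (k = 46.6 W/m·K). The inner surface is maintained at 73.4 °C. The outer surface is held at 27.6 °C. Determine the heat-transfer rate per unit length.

Q' = 135 kW/m

Q' = 2πk·ΔT/ln(r₂/r₁) = 2π × 46.6 × 45.8 / ln(0.0148/0.0134) = 1.35×10^5 W/m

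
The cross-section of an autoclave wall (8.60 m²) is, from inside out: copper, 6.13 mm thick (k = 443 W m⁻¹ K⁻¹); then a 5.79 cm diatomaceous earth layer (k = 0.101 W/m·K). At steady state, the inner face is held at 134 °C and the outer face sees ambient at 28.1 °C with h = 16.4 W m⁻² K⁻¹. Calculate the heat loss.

Series thermal resistances, inner to outer:
  R_copper = L/(kA) = 0.00613/(443·8.60) = 1.609×10^-6 K/W
  R_diatomaceous earth = L/(kA) = 0.0579/(0.101·8.60) = 0.06666 K/W
  R_conv,out = 1/(hA) = 1/(16.4·8.60) = 0.007090 K/W
ΣR = 1.609×10^-6 + 0.06666 + 0.007090 = 0.07375 K/W
Q = ΔT/ΣR = (134 °C − 28.1 °C)/0.07375 = 1440 W

Q = 1440 W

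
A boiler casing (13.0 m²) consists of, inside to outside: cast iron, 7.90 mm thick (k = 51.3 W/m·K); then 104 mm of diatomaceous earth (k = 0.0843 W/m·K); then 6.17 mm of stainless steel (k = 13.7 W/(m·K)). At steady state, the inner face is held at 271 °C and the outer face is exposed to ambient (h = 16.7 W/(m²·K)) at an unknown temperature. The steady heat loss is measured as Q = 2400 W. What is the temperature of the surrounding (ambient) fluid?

T_out = 32.1 °C

Sum the resistances:
  R_cast iron = L/(kA) = 0.00790/(51.3·13.0) = 1.185×10^-5 K/W
  R_diatomaceous earth = L/(kA) = 0.104/(0.0843·13.0) = 0.09490 K/W
  R_stainless steel = L/(kA) = 0.00617/(13.7·13.0) = 3.464×10^-5 K/W
  R_conv,out = 1/(hA) = 1/(16.7·13.0) = 0.004606 K/W
ΣR = 0.09955 K/W
ΔT = Q·ΣR = 2400 × 0.09955 = 238.9 K
Heat flows outward, so T_out = T_in − ΔT = 271 − 238.9 = 32.1 °C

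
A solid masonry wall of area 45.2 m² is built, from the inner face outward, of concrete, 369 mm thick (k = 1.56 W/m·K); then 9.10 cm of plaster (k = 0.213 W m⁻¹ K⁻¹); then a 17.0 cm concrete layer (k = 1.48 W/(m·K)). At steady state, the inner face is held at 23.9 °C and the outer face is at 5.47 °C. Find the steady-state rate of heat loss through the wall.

Q = 1070 W

Treat each layer as a resistance in series:
  R_concrete = L/(kA) = 0.369/(1.56·45.2) = 0.005233 K/W
  R_plaster = L/(kA) = 0.0910/(0.213·45.2) = 0.009452 K/W
  R_concrete = L/(kA) = 0.170/(1.48·45.2) = 0.002541 K/W
ΣR = 0.005233 + 0.009452 + 0.002541 = 0.01723 K/W
Q = ΔT/ΣR = (23.9 °C − 5.47 °C)/0.01723 = 1070 W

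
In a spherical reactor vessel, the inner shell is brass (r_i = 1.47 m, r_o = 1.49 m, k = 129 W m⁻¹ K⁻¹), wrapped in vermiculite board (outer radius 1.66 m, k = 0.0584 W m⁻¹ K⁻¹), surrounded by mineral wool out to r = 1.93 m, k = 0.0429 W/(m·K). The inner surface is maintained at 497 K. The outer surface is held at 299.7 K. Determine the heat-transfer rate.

Resistance network (inner→outer):
  R_brass = (1/1.47 − 1/1.49)/(4πk) = 0.009131/(4π·129) = 5.633×10^-6 K/W
  R_vermiculite board = (1/1.49 − 1/1.66)/(4πk) = 0.06873/(4π·0.0584) = 0.09366 K/W
  R_mineral wool = (1/1.66 − 1/1.93)/(4πk) = 0.08427/(4π·0.0429) = 0.1563 K/W
ΣR = 5.633×10^-6 + 0.09366 + 0.1563 = 0.2500 K/W
Q = ΔT/ΣR = (497 K − 299.7 K)/0.2500 = 789 W

Q = 789 W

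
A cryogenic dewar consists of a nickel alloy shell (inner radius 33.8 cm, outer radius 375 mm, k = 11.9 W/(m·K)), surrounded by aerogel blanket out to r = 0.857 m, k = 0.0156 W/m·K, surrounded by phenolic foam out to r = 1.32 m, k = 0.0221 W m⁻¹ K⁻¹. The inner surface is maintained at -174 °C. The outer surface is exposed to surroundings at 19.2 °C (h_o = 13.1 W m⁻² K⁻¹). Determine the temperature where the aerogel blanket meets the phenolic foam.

Treat each layer as a resistance in series:
  R_nickel alloy = (1/0.338 − 1/0.375)/(4πk) = 0.2919/(4π·11.9) = 0.001952 K/W
  R_aerogel blanket = (1/0.375 − 1/0.857)/(4πk) = 1.500/(4π·0.0156) = 7.651 K/W
  R_phenolic foam = (1/0.857 − 1/1.32)/(4πk) = 0.4093/(4π·0.0221) = 1.474 K/W
  R_conv,out = 1/(4πr²h) = 1/(4π·1.32²·13.1) = 0.003486 K/W
ΣR = 0.001952 + 7.651 + 1.474 + 0.003486 = 9.130 K/W
Q = ΔT/ΣR = (-174 °C − 19.2 °C)/9.130 = -21.16 W
From the inner boundary to the aerogel blanket/phenolic foam interface, ΣR_partial = 7.653 K/W.
T_interface = T_in − Q·ΣR_partial = -174 °C − (-21.16)(7.653) = -12.1 °C

T = -12.1 °C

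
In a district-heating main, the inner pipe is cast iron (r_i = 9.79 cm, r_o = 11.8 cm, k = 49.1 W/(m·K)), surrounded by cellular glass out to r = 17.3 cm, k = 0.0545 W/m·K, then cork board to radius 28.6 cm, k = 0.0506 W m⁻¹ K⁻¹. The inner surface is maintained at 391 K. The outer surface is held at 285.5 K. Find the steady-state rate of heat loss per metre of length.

Q' = 39.1 W/m

Resistance network (inner→outer):
  R'_cast iron = ln(0.118/0.0979)/(2πk) = 0.1867/(2π·49.1) = 6.053×10^-4 m·K/W
  R'_cellular glass = ln(0.173/0.118)/(2πk) = 0.3826/(2π·0.0545) = 1.117 m·K/W
  R'_cork board = ln(0.286/0.173)/(2πk) = 0.5027/(2π·0.0506) = 1.581 m·K/W
ΣR = 6.053×10^-4 + 1.117 + 1.581 = 2.699 m·K/W
Q' = ΔT/ΣR = (391 K − 285.5 K)/2.699 = 39.1 W/m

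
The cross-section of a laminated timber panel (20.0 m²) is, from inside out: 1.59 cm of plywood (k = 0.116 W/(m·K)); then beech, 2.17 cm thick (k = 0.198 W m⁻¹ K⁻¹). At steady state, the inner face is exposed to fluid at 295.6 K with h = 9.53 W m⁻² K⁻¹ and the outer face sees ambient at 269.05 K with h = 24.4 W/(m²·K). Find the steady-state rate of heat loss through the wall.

Q = 1350 W

Resistance network (inner→outer):
  R_conv,in = 1/(hA) = 1/(9.53·20.0) = 0.005247 K/W
  R_plywood = L/(kA) = 0.0159/(0.116·20.0) = 0.006853 K/W
  R_beech = L/(kA) = 0.0217/(0.198·20.0) = 0.005480 K/W
  R_conv,out = 1/(hA) = 1/(24.4·20.0) = 0.002049 K/W
ΣR = 0.005247 + 0.006853 + 0.005480 + 0.002049 = 0.01963 K/W
Q = ΔT/ΣR = (295.6 K − 269.05 K)/0.01963 = 1350 W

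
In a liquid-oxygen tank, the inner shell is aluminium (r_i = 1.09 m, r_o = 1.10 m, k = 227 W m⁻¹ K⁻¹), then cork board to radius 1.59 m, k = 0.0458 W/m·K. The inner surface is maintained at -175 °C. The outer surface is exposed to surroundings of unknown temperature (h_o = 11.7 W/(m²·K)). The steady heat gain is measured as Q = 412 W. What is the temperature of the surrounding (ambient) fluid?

Series resistances:
  R_aluminium = (1/1.09 − 1/1.10)/(4πk) = 0.008340/(4π·227) = 2.924×10^-6 K/W
  R_cork board = (1/1.10 − 1/1.59)/(4πk) = 0.2802/(4π·0.0458) = 0.4868 K/W
  R_conv,out = 1/(4πr²h) = 1/(4π·1.59²·11.7) = 0.002690 K/W
ΣR = 0.4895 K/W
ΔT = Q·ΣR = 412 × 0.4895 = 201.7 K
Heat flows inward, so T_out = T_in + ΔT = -175 + 201.7 = 26.7 °C

T_out = 26.7 °C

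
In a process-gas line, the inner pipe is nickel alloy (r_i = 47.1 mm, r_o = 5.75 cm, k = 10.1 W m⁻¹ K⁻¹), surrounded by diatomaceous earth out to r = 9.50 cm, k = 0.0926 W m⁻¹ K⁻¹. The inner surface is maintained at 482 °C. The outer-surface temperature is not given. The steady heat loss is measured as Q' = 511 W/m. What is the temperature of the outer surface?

Sum the resistances:
  R'_nickel alloy = ln(0.0575/0.0471)/(2πk) = 0.1995/(2π·10.1) = 0.003144 m·K/W
  R'_diatomaceous earth = ln(0.0950/0.0575)/(2πk) = 0.5021/(2π·0.0926) = 0.8630 m·K/W
ΣR = 0.8661 m·K/W
ΔT = Q'·ΣR = 511 × 0.8661 = 442.6 K
Heat flows outward, so T_out = T_in − ΔT = 482 − 442.6 = 39.4 °C

T_out = 39.4 °C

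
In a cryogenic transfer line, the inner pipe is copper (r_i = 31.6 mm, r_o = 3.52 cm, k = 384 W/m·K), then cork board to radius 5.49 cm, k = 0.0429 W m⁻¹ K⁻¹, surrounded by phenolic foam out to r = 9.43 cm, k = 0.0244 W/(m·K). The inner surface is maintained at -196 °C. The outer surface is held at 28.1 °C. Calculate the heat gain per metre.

Series thermal resistances, inner to outer:
  R'_copper = ln(0.0352/0.0316)/(2πk) = 0.1079/(2π·384) = 4.472×10^-5 m·K/W
  R'_cork board = ln(0.0549/0.0352)/(2πk) = 0.4445/(2π·0.0429) = 1.649 m·K/W
  R'_phenolic foam = ln(0.0943/0.0549)/(2πk) = 0.5410/(2π·0.0244) = 3.529 m·K/W
ΣR = 4.472×10^-5 + 1.649 + 3.529 = 5.178 m·K/W
Q' = ΔT/ΣR = (-196 °C − 28.1 °C)/5.178 = -43.3 W/m
(Negative Q' ⇒ heat flows inward; heat gain = 43.3 W/m.)

Q' = 43.3 W/m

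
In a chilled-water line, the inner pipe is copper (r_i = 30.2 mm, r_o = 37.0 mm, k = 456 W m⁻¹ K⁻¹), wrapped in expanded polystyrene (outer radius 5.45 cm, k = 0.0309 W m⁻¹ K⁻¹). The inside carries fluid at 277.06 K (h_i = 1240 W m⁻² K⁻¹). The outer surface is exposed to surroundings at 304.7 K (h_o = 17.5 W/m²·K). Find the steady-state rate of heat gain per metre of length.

Treat each layer as a resistance in series:
  R'_conv,in = 1/(2πr h) = 1/(2π·0.0302·1240) = 0.004250 m·K/W
  R'_copper = ln(0.0370/0.0302)/(2πk) = 0.2031/(2π·456) = 7.088×10^-5 m·K/W
  R'_expanded polystyrene = ln(0.0545/0.0370)/(2πk) = 0.3873/(2π·0.0309) = 1.995 m·K/W
  R'_conv,out = 1/(2πr h) = 1/(2π·0.0545·17.5) = 0.1669 m·K/W
ΣR = 0.004250 + 7.088×10^-5 + 1.995 + 0.1669 = 2.166 m·K/W
Q' = ΔT/ΣR = (277.06 K − 304.7 K)/2.166 = -12.8 W/m
(Negative Q' ⇒ heat flows inward; heat gain = 12.8 W/m.)

Q' = 12.8 W/m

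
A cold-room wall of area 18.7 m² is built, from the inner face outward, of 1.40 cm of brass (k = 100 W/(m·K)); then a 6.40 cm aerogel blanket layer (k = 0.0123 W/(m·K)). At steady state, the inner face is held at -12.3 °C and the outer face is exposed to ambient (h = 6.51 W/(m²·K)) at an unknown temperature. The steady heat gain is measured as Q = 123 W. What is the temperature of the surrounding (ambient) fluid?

Sum the resistances:
  R_brass = L/(kA) = 0.0140/(100·18.7) = 7.487×10^-6 K/W
  R_aerogel blanket = L/(kA) = 0.0640/(0.0123·18.7) = 0.2782 K/W
  R_conv,out = 1/(hA) = 1/(6.51·18.7) = 0.008214 K/W
ΣR = 0.2865 K/W
ΔT = Q·ΣR = 123 × 0.2865 = 35.24 K
Heat flows inward, so T_out = T_in + ΔT = -12.3 + 35.24 = 22.9 °C

T_out = 22.9 °C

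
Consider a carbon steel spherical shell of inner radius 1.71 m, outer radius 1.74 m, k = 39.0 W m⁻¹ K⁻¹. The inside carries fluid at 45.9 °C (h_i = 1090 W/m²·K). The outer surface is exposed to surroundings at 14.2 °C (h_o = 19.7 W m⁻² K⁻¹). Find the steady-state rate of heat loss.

Treat each layer as a resistance in series:
  R_conv,in = 1/(4πr²h) = 1/(4π·1.71²·1090) = 2.497×10^-5 K/W
  R_carbon steel = (1/1.71 − 1/1.74)/(4πk) = 0.01008/(4π·39.0) = 2.057×10^-5 K/W
  R_conv,out = 1/(4πr²h) = 1/(4π·1.74²·19.7) = 0.001334 K/W
ΣR = 2.497×10^-5 + 2.057×10^-5 + 0.001334 = 0.001380 K/W
Q = ΔT/ΣR = (45.9 °C − 14.2 °C)/0.001380 = 23000 W

Q = 23.0 kW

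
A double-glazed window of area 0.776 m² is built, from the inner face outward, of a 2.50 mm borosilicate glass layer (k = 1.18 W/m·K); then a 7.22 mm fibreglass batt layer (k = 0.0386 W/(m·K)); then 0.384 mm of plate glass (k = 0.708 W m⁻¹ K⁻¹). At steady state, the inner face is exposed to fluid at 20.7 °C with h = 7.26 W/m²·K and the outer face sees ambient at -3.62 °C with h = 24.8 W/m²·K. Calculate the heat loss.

Series thermal resistances, inner to outer:
  R_conv,in = 1/(hA) = 1/(7.26·0.776) = 0.1775 K/W
  R_borosilicate glass = L/(kA) = 0.00250/(1.18·0.776) = 0.002730 K/W
  R_fibreglass batt = L/(kA) = 0.00722/(0.0386·0.776) = 0.2410 K/W
  R_plate glass = L/(kA) = 3.84×10^-4/(0.708·0.776) = 6.989×10^-4 K/W
  R_conv,out = 1/(hA) = 1/(24.8·0.776) = 0.05196 K/W
ΣR = 0.1775 + 0.002730 + 0.2410 + 6.989×10^-4 + 0.05196 = 0.4739 K/W
Q = ΔT/ΣR = (20.7 °C − -3.62 °C)/0.4739 = 51.3 W

Q = 51.3 W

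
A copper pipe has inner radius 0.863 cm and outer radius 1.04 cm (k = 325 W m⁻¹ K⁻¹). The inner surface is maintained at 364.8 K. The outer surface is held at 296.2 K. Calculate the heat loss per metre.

Q' = 2πk·ΔT/ln(r₂/r₁) = 2π × 325 × 68.6 / ln(0.0104/0.00863) = 7.51×10^5 W/m

Q' = 751 kW/m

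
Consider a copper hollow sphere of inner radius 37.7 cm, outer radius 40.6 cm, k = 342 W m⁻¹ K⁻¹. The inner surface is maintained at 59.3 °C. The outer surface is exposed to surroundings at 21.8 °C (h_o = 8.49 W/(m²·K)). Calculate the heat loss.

Q = 659 W

Resistance network (inner→outer):
  R_copper = (1/0.377 − 1/0.406)/(4πk) = 0.1895/(4π·342) = 4.409×10^-5 K/W
  R_conv,out = 1/(4πr²h) = 1/(4π·0.406²·8.49) = 0.05686 K/W
ΣR = 4.409×10^-5 + 0.05686 = 0.05690 K/W
Q = ΔT/ΣR = (59.3 °C − 21.8 °C)/0.05690 = 659 W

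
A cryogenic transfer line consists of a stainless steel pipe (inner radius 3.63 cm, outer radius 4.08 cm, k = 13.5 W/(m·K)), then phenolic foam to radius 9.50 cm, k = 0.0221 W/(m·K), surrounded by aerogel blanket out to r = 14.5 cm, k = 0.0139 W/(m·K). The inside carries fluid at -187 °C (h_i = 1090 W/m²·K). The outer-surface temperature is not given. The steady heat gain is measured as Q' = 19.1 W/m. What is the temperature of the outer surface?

T_out = 21.8 °C

Series resistances:
  R'_conv,in = 1/(2πr h) = 1/(2π·0.0363·1090) = 0.004022 m·K/W
  R'_stainless steel = ln(0.0408/0.0363)/(2πk) = 0.1169/(2π·13.5) = 0.001378 m·K/W
  R'_phenolic foam = ln(0.0950/0.0408)/(2πk) = 0.8452/(2π·0.0221) = 6.087 m·K/W
  R'_aerogel blanket = ln(0.145/0.0950)/(2πk) = 0.4229/(2π·0.0139) = 4.842 m·K/W
ΣR = 10.93 m·K/W
ΔT = Q'·ΣR = 19.1 × 10.93 = 208.8 K
Heat flows inward, so T_out = T_in + ΔT = -187 + 208.8 = 21.8 °C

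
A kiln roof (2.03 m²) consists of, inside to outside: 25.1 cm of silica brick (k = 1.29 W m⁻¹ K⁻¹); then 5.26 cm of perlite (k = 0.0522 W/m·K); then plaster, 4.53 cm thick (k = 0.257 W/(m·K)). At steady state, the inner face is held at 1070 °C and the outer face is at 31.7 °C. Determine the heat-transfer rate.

Q = 1530 W

Treat each layer as a resistance in series:
  R_silica brick = L/(kA) = 0.251/(1.29·2.03) = 0.09585 K/W
  R_perlite = L/(kA) = 0.0526/(0.0522·2.03) = 0.4964 K/W
  R_plaster = L/(kA) = 0.0453/(0.257·2.03) = 0.08683 K/W
ΣR = 0.09585 + 0.4964 + 0.08683 = 0.6791 K/W
Q = ΔT/ΣR = (1070 °C − 31.7 °C)/0.6791 = 1530 W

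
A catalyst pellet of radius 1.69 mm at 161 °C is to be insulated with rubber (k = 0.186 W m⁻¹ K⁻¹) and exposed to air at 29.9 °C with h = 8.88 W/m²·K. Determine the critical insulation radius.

For a sphere, r_cr = 2k_ins/h = 2·0.186/8.88 = 0.0419 m = 4.19 cm

r_cr = 4.19 cm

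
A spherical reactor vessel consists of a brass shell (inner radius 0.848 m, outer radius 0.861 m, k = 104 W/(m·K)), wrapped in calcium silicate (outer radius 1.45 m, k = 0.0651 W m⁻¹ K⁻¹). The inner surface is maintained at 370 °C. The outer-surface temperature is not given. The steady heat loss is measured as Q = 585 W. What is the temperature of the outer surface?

Series resistances:
  R_brass = (1/0.848 − 1/0.861)/(4πk) = 0.01781/(4π·104) = 1.362×10^-5 K/W
  R_calcium silicate = (1/0.861 − 1/1.45)/(4πk) = 0.4718/(4π·0.0651) = 0.5767 K/W
ΣR = 0.5767 K/W
ΔT = Q·ΣR = 585 × 0.5767 = 337.4 K
Heat flows outward, so T_out = T_in − ΔT = 370 − 337.4 = 32.6 °C

T_out = 32.6 °C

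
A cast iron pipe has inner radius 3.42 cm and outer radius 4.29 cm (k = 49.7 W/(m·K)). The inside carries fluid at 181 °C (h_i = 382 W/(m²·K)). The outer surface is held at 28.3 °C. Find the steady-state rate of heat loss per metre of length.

Treat each layer as a resistance in series:
  R'_conv,in = 1/(2πr h) = 1/(2π·0.0342·382) = 0.01218 m·K/W
  R'_cast iron = ln(0.0429/0.0342)/(2πk) = 0.2266/(2π·49.7) = 7.258×10^-4 m·K/W
ΣR = 0.01218 + 7.258×10^-4 = 0.01291 m·K/W
Q' = ΔT/ΣR = (181 °C − 28.3 °C)/0.01291 = 11800 W/m

Q' = 11.8 kW/m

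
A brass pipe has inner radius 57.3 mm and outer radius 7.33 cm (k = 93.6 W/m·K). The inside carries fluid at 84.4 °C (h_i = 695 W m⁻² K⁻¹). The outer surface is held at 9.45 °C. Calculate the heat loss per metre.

Q' = 17.0 kW/m

Resistance network (inner→outer):
  R'_conv,in = 1/(2πr h) = 1/(2π·0.0573·695) = 0.003997 m·K/W
  R'_brass = ln(0.0733/0.0573)/(2πk) = 0.2463/(2π·93.6) = 4.187×10^-4 m·K/W
ΣR = 0.003997 + 4.187×10^-4 = 0.004416 m·K/W
Q' = ΔT/ΣR = (84.4 °C − 9.45 °C)/0.004416 = 17000 W/m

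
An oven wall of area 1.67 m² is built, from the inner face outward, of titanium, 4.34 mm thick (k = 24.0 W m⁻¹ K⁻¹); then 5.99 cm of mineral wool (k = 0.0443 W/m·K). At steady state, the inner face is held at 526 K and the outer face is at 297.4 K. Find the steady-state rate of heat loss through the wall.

Q = 282 W

Treat each layer as a resistance in series:
  R_titanium = L/(kA) = 0.00434/(24.0·1.67) = 1.083×10^-4 K/W
  R_mineral wool = L/(kA) = 0.0599/(0.0443·1.67) = 0.8097 K/W
ΣR = 1.083×10^-4 + 0.8097 = 0.8098 K/W
Q = ΔT/ΣR = (526 K − 297.4 K)/0.8098 = 282 W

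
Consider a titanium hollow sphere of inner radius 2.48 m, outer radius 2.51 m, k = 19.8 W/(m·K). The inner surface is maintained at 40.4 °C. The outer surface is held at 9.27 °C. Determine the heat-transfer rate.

Q = 1.61×10^6 W

Q = 4πk·ΔT/(1/r₁ − 1/r₂) = 4π × 19.8 × 31.13 / (1/2.48 − 1/2.51) = 1.61×10^6 W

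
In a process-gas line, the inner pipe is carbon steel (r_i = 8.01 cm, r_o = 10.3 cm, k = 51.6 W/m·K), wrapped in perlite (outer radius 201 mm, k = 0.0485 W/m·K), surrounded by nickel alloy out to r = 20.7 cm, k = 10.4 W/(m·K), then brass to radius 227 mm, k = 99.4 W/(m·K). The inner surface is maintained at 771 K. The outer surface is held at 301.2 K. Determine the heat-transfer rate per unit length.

Q' = 214 W/m

Resistance network (inner→outer):
  R'_carbon steel = ln(0.103/0.0801)/(2πk) = 0.2515/(2π·51.6) = 7.756×10^-4 m·K/W
  R'_perlite = ln(0.201/0.103)/(2πk) = 0.6686/(2π·0.0485) = 2.194 m·K/W
  R'_nickel alloy = ln(0.207/0.201)/(2πk) = 0.02941/(2π·10.4) = 4.501×10^-4 m·K/W
  R'_brass = ln(0.227/0.207)/(2πk) = 0.09223/(2π·99.4) = 1.477×10^-4 m·K/W
ΣR = 7.756×10^-4 + 2.194 + 4.501×10^-4 + 1.477×10^-4 = 2.195 m·K/W
Q' = ΔT/ΣR = (771 K − 301.2 K)/2.195 = 214 W/m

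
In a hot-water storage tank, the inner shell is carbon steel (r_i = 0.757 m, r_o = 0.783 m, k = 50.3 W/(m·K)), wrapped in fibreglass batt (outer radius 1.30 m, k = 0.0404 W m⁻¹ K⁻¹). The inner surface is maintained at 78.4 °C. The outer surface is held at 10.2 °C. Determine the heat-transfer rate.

Treat each layer as a resistance in series:
  R_carbon steel = (1/0.757 − 1/0.783)/(4πk) = 0.04386/(4π·50.3) = 6.940×10^-5 K/W
  R_fibreglass batt = (1/0.783 − 1/1.30)/(4πk) = 0.5079/(4π·0.0404) = 1.000 K/W
ΣR = 6.940×10^-5 + 1.000 = 1.000 K/W
Q = ΔT/ΣR = (78.4 °C − 10.2 °C)/1.000 = 68.2 W

Q = 68.2 W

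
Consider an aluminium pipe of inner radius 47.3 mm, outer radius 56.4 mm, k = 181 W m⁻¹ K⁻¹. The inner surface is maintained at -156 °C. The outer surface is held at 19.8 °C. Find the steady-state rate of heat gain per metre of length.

Q' = 1140 kW/m

Q' = 2πk·ΔT/ln(r₂/r₁) = 2π × 181 × 175.8 / ln(0.0564/0.0473) = 1.14×10^6 W/m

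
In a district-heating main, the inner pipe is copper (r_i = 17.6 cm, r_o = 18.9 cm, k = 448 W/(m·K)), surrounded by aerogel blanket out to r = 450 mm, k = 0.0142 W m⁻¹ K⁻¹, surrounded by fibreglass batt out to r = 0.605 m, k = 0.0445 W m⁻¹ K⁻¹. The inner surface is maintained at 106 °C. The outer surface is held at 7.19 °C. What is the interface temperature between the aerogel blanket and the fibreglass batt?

T = 16.9 °C

Resistance network (inner→outer):
  R'_copper = ln(0.189/0.176)/(2πk) = 0.07126/(2π·448) = 2.532×10^-5 m·K/W
  R'_aerogel blanket = ln(0.450/0.189)/(2πk) = 0.8675/(2π·0.0142) = 9.723 m·K/W
  R'_fibreglass batt = ln(0.605/0.450)/(2πk) = 0.2960/(2π·0.0445) = 1.059 m·K/W
ΣR = 2.532×10^-5 + 9.723 + 1.059 = 10.78 m·K/W
Q' = ΔT/ΣR = (106 °C − 7.19 °C)/10.78 = 9.166 W/m
From the inner boundary to the aerogel blanket/fibreglass batt interface, ΣR_partial = 9.723 m·K/W.
T_interface = T_in − Q'·ΣR_partial = 106 °C − (9.166)(9.723) = 16.9 °C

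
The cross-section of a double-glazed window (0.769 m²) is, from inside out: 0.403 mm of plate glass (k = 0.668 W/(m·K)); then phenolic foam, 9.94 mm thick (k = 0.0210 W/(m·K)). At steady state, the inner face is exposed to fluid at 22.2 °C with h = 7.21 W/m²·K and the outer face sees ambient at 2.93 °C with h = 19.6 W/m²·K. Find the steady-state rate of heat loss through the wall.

Q = 22.3 W

Treat each layer as a resistance in series:
  R_conv,in = 1/(hA) = 1/(7.21·0.769) = 0.1804 K/W
  R_plate glass = L/(kA) = 4.03×10^-4/(0.668·0.769) = 7.845×10^-4 K/W
  R_phenolic foam = L/(kA) = 0.00994/(0.0210·0.769) = 0.6155 K/W
  R_conv,out = 1/(hA) = 1/(19.6·0.769) = 0.06635 K/W
ΣR = 0.1804 + 7.845×10^-4 + 0.6155 + 0.06635 = 0.8630 K/W
Q = ΔT/ΣR = (22.2 °C − 2.93 °C)/0.8630 = 22.3 W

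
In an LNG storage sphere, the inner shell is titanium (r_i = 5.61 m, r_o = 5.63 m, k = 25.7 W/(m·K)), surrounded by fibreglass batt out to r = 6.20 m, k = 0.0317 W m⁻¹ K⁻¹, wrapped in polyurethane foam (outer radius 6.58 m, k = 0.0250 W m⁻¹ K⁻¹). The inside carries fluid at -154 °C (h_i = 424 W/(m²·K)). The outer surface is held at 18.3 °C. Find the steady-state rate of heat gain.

Q = 2.44 kW

Series thermal resistances, inner to outer:
  R_conv,in = 1/(4πr²h) = 1/(4π·5.61²·424) = 5.963×10^-6 K/W
  R_titanium = (1/5.61 − 1/5.63)/(4πk) = 6.332×10^-4/(4π·25.7) = 1.961×10^-6 K/W
  R_fibreglass batt = (1/5.63 − 1/6.20)/(4πk) = 0.01633/(4π·0.0317) = 0.04099 K/W
  R_polyurethane foam = (1/6.20 − 1/6.58)/(4πk) = 0.009315/(4π·0.0250) = 0.02965 K/W
ΣR = 5.963×10^-6 + 1.961×10^-6 + 0.04099 + 0.02965 = 0.07065 K/W
Q = ΔT/ΣR = (-154 °C − 18.3 °C)/0.07065 = -2440 W
(Negative Q ⇒ heat flows inward; heat gain = 2440 W.)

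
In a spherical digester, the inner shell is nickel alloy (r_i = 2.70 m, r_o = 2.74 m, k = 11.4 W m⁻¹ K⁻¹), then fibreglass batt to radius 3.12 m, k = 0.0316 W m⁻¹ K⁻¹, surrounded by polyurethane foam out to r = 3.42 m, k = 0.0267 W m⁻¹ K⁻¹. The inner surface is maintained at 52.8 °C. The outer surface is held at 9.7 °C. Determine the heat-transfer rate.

Q = 220 W

Series thermal resistances, inner to outer:
  R_nickel alloy = (1/2.70 − 1/2.74)/(4πk) = 0.005407/(4π·11.4) = 3.774×10^-5 K/W
  R_fibreglass batt = (1/2.74 − 1/3.12)/(4πk) = 0.04445/(4π·0.0316) = 0.1119 K/W
  R_polyurethane foam = (1/3.12 − 1/3.42)/(4πk) = 0.02812/(4π·0.0267) = 0.08380 K/W
ΣR = 3.774×10^-5 + 0.1119 + 0.08380 = 0.1957 K/W
Q = ΔT/ΣR = (52.8 °C − 9.7 °C)/0.1957 = 220 W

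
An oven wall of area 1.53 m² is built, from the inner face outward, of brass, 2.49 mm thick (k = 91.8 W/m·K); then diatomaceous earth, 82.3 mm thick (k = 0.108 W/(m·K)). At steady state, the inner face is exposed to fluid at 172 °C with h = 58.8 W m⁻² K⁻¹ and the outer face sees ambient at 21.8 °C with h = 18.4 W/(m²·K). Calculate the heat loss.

Resistance network (inner→outer):
  R_conv,in = 1/(hA) = 1/(58.8·1.53) = 0.01112 K/W
  R_brass = L/(kA) = 0.00249/(91.8·1.53) = 1.773×10^-5 K/W
  R_diatomaceous earth = L/(kA) = 0.0823/(0.108·1.53) = 0.4981 K/W
  R_conv,out = 1/(hA) = 1/(18.4·1.53) = 0.03552 K/W
ΣR = 0.01112 + 1.773×10^-5 + 0.4981 + 0.03552 = 0.5448 K/W
Q = ΔT/ΣR = (172 °C − 21.8 °C)/0.5448 = 276 W

Q = 276 W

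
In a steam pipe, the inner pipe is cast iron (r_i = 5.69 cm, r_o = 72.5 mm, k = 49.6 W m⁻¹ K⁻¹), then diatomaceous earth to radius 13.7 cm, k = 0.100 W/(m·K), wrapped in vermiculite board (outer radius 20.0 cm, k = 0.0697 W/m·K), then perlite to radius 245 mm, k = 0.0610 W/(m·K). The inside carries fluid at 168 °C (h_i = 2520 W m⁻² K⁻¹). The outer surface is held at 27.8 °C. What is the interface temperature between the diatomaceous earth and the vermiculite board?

T = 109 °C

Series thermal resistances, inner to outer:
  R'_conv,in = 1/(2πr h) = 1/(2π·0.0569·2520) = 0.001110 m·K/W
  R'_cast iron = ln(0.0725/0.0569)/(2πk) = 0.2423/(2π·49.6) = 7.775×10^-4 m·K/W
  R'_diatomaceous earth = ln(0.137/0.0725)/(2πk) = 0.6364/(2π·0.100) = 1.013 m·K/W
  R'_vermiculite board = ln(0.200/0.137)/(2πk) = 0.3783/(2π·0.0697) = 0.8639 m·K/W
  R'_perlite = ln(0.245/0.200)/(2πk) = 0.2029/(2π·0.0610) = 0.5295 m·K/W
ΣR = 0.001110 + 7.775×10^-4 + 1.013 + 0.8639 + 0.5295 = 2.408 m·K/W
Q' = ΔT/ΣR = (168 °C − 27.8 °C)/2.408 = 58.22 W/m
From the inner boundary to the diatomaceous earth/vermiculite board interface, ΣR_partial = 1.015 m·K/W.
T_interface = T_in − Q'·ΣR_partial = 168 °C − (58.22)(1.015) = 109 °C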